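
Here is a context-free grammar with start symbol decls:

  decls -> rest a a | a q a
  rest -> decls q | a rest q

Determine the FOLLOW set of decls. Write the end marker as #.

{ #, q }

decls is the start symbol, so # ∈ FOLLOW(decls).
In rest -> decls q: add FIRST(q) = { q }.
Union: FOLLOW(decls) = { #, q }.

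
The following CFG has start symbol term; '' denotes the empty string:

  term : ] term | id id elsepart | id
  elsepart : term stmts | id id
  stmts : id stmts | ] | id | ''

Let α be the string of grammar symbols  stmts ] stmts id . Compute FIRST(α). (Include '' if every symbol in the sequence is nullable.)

{ ], id }

Add FIRST(stmts)\{''} = { ], id }; stmts is nullable, continue.
] is a terminal; add {]} and stop.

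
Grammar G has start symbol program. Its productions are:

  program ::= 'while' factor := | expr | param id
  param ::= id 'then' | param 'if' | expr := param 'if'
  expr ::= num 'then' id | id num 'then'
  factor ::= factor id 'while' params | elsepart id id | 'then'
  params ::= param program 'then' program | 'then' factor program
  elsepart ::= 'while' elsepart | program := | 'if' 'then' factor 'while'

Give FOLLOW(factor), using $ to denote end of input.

{ 'while', :=, id, num }

In program ::= 'while' factor :=: add FIRST(:=) = { := }.
In factor ::= factor id 'while' params: add FIRST(id 'while' params) = { id }.
In params ::= 'then' factor program: add FIRST(program) = { 'while', id, num }.
In elsepart ::= 'if' 'then' factor 'while': add FIRST('while') = { 'while' }.
Union: FOLLOW(factor) = { 'while', :=, id, num }.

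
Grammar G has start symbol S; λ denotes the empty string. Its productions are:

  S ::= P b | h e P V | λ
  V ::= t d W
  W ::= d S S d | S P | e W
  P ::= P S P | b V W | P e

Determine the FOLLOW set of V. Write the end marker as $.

{ $, b, d, e, h }

In S ::= h e P V: V is at the end, add FOLLOW(S) = { $, b, d, h }.
In P ::= b V W: add FIRST(W) = { b, d, e, h }.
Union: FOLLOW(V) = { $, b, d, e, h }.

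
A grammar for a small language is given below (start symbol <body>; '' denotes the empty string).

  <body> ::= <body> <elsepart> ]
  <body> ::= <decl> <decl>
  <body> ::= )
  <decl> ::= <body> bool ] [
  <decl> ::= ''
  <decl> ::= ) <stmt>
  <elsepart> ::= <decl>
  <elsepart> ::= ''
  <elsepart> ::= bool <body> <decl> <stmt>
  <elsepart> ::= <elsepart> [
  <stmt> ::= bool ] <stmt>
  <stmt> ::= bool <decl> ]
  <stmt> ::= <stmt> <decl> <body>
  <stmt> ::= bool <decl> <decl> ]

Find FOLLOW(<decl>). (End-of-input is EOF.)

{ EOF, ), [, ], bool }

In <body> ::= <decl> <decl>: add FIRST(<decl>)\{''} = { ), [, ], bool }.
  Since <decl> is nullable, also add FOLLOW(<body>) = { EOF, ), [, ], bool }.
In <body> ::= <decl> <decl>: <decl> is at the end, add FOLLOW(<body>) = { EOF, ), [, ], bool }.
In <elsepart> ::= <decl>: <decl> is at the end, add FOLLOW(<elsepart>) = { [, ] }.
In <elsepart> ::= bool <body> <decl> <stmt>: add FIRST(<stmt>) = { bool }.
In <stmt> ::= bool <decl> ]: add FIRST(]) = { ] }.
In <stmt> ::= <stmt> <decl> <body>: add FIRST(<body>)\{''} = { ), [, ], bool }.
  Since <body> is nullable, also add FOLLOW(<stmt>) = { EOF, ), [, ], bool }.
In <stmt> ::= bool <decl> <decl> ]: add FIRST(<decl> ]) = { ), [, ], bool }.
In <stmt> ::= bool <decl> <decl> ]: add FIRST(]) = { ] }.
Union: FOLLOW(<decl>) = { EOF, ), [, ], bool }.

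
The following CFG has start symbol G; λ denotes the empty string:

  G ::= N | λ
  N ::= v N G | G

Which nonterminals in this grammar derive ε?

Directly nullable (have an λ-production): G.
N ::= G with every symbol nullable, so N is nullable.

{ G, N }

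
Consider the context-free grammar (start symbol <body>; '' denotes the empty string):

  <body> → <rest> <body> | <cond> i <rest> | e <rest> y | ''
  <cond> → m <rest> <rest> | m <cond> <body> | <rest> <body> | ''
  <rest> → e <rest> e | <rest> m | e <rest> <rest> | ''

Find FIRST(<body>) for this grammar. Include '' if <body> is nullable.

From <body> → <rest> <body>: <rest>, <body> nullable, take FIRST(<rest>) ∪ FIRST(<body>) = { e, i, m }; also '' since the whole RHS is nullable.
From <body> → <cond> i <rest>: <cond> nullable, take FIRST(<cond>) ∪ {i} = { e, i, m }.
<body> → e <rest> y contributes {e}.
<body> → '' contributes ''.
Union: FIRST(<body>) = { e, i, m, '' }.

{ e, i, m, '' }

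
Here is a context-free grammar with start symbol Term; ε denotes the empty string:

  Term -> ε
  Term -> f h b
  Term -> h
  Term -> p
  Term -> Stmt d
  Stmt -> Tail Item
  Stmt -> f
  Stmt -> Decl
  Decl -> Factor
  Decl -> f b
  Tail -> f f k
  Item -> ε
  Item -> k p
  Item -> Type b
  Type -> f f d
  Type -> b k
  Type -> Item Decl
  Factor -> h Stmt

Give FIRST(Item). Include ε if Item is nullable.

{ b, f, h, k, ε }

Item -> ε contributes ε.
Item -> k p contributes {k}.
From Item -> Type b: add FIRST(Type) = { b, f, h, k }.
Union: FIRST(Item) = { b, f, h, k, ε }.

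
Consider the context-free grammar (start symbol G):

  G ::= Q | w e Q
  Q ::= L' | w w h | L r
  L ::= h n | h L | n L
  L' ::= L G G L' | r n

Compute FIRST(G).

From G ::= Q: add FIRST(Q) = { h, n, r, w }.
G ::= w e Q contributes {w}.
Union: FIRST(G) = { h, n, r, w }.

{ h, n, r, w }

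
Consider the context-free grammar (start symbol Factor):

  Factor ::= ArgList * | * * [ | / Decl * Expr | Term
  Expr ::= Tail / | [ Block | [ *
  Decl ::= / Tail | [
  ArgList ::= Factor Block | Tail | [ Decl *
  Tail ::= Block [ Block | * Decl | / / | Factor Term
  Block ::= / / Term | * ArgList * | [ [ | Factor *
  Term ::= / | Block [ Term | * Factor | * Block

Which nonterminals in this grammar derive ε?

{ } (none)

No nonterminal has an empty production or an RHS whose symbols are all nullable.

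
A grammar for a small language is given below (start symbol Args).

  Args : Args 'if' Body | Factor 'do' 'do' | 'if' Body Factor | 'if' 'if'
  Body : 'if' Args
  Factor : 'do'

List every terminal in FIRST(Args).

From Args : Args 'if' Body: add FIRST(Args) = { 'do', 'if' }.
From Args : Factor 'do' 'do': add FIRST(Factor) = { 'do' }.
Args : 'if' Body Factor contributes {'if'}.
Args : 'if' 'if' contributes {'if'}.
Union: FIRST(Args) = { 'do', 'if' }.

{ 'do', 'if' }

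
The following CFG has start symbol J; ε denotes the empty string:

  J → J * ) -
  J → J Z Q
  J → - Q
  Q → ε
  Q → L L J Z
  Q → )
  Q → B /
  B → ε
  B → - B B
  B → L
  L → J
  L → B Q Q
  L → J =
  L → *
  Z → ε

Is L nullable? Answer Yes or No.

Yes

L → B Q Q and each of B, Q, Q is nullable, so L ⇒* ε.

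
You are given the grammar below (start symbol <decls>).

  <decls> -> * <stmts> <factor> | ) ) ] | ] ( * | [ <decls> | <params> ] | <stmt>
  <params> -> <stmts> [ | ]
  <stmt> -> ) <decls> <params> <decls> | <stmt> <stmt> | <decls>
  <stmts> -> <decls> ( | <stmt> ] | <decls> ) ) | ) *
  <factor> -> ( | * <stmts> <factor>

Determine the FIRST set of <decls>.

<decls> -> * <stmts> <factor> contributes {*}.
<decls> -> ) ) ] contributes {)}.
<decls> -> ] ( * contributes {]}.
<decls> -> [ <decls> contributes {[}.
From <decls> -> <params> ]: add FIRST(<params>) = { ), *, [, ] }.
From <decls> -> <stmt>: add FIRST(<stmt>) = { ), *, [, ] }.
Union: FIRST(<decls>) = { ), *, [, ] }.

{ ), *, [, ] }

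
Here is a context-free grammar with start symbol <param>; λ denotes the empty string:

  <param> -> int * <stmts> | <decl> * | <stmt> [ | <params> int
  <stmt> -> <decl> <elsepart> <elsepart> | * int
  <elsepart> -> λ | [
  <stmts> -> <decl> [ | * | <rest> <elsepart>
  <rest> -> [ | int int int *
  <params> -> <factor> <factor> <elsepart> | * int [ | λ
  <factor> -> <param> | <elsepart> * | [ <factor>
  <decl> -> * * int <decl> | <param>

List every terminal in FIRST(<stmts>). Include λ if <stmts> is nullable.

{ *, [, int }

From <stmts> -> <decl> [: add FIRST(<decl>) = { *, [, int }.
<stmts> -> * contributes {*}.
From <stmts> -> <rest> <elsepart>: add FIRST(<rest>) = { [, int }.
Union: FIRST(<stmts>) = { *, [, int }.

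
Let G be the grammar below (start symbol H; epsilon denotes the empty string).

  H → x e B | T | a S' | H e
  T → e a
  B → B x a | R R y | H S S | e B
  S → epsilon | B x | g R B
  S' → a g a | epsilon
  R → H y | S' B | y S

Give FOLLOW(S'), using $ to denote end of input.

{ $, a, e, g, x, y }

In H → a S': S' is at the end, add FOLLOW(H) = { $, a, e, g, x, y }.
In R → S' B: add FIRST(B) = { a, e, x, y }.
Union: FOLLOW(S') = { $, a, e, g, x, y }.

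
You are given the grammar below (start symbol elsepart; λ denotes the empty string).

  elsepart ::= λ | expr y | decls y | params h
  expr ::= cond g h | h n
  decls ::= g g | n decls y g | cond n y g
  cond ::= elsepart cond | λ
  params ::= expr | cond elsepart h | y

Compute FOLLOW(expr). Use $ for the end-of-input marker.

In elsepart ::= expr y: add FIRST(y) = { y }.
In params ::= expr: expr is at the end, add FOLLOW(params) = { h }.
Union: FOLLOW(expr) = { h, y }.

{ h, y }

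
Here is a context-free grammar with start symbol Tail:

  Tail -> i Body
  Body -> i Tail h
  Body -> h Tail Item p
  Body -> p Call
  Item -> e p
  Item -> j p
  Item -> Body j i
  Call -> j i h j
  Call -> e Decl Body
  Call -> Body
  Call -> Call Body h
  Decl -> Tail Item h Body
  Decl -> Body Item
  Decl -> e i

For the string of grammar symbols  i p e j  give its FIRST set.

i is a terminal; add {i} and stop.

{ i }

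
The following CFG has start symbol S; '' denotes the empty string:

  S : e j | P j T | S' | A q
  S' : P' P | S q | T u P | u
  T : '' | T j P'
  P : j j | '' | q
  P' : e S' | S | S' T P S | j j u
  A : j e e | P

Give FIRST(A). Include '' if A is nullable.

A : j e e contributes {j}.
From A : P: add FIRST(P) = { j, q, '' } (including '' since P is nullable).
Union: FIRST(A) = { j, q, '' }.

{ j, q, '' }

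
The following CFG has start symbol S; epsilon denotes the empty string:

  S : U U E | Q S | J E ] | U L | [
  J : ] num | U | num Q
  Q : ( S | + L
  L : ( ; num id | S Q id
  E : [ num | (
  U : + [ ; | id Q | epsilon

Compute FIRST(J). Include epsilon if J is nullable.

{ +, ], id, num, epsilon }

J : ] num contributes {]}.
From J : U: add FIRST(U) = { +, id, epsilon } (including epsilon since U is nullable).
J : num Q contributes {num}.
Union: FIRST(J) = { +, ], id, num, epsilon }.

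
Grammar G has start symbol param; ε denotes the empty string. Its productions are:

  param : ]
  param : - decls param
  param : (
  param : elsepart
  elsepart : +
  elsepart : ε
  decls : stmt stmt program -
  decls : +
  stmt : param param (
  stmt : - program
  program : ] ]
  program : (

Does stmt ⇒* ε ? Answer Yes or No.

No

Nullable nonterminals: elsepart, param.
No production of stmt has an RHS whose symbols are all nullable, so stmt is not nullable.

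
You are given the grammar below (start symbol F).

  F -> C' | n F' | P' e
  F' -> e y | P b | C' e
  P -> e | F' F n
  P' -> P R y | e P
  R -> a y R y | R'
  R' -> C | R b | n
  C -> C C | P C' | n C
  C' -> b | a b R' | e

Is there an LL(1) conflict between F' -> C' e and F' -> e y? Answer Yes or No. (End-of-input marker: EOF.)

Yes

FIRST(C' e) = { a, b, e } and FIRST(e y) = { e }.
Both contain e, so the two alternatives are not disjoint — LL(1) conflict.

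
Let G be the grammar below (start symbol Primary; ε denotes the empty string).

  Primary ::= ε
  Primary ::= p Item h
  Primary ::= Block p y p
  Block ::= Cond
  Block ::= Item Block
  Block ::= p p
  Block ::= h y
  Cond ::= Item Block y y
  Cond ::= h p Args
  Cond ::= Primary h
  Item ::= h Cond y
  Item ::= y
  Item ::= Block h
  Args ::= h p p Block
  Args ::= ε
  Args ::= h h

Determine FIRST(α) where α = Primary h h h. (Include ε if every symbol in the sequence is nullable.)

Add FIRST(Primary)\{ε} = { h, p, y }; Primary is nullable, continue.
h is a terminal; add {h} and stop.

{ h, p, y }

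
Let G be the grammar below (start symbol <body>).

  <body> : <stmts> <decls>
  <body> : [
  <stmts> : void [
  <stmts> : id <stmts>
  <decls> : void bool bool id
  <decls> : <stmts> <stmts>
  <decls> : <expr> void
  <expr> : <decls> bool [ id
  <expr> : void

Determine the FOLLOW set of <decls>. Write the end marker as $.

In <body> : <stmts> <decls>: <decls> is at the end, add FOLLOW(<body>) = { $ }.
In <expr> : <decls> bool [ id: add FIRST(bool [ id) = { bool }.
Union: FOLLOW(<decls>) = { $, bool }.

{ $, bool }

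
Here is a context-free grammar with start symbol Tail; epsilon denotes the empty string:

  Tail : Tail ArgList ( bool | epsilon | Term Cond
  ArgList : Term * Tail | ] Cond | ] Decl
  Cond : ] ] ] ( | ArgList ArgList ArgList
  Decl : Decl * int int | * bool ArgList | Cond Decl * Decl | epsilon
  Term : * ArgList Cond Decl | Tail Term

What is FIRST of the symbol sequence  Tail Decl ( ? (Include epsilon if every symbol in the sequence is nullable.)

{ (, *, ] }

Add FIRST(Tail)\{epsilon} = { *, ] }; Tail is nullable, continue.
Add FIRST(Decl)\{epsilon} = { *, ] }; Decl is nullable, continue.
( is a terminal; add {(} and stop.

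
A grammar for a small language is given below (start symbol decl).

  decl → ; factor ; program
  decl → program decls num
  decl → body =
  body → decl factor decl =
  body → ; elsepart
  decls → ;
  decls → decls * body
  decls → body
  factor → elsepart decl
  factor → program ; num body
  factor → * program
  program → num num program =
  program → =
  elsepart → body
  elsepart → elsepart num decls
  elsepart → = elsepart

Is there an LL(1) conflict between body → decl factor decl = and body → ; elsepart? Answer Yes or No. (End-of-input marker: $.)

Yes

FIRST(decl factor decl =) = { ;, =, num } and FIRST(; elsepart) = { ; }.
Both contain ;, so the two alternatives are not disjoint — LL(1) conflict.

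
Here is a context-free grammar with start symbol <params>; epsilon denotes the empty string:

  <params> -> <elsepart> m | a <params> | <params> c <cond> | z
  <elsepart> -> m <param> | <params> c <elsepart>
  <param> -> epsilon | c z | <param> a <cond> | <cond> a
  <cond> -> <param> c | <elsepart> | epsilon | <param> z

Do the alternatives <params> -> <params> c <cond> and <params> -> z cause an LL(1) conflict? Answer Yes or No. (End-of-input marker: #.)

FIRST(<params> c <cond>) = { a, m, z } and FIRST(z) = { z }.
Both contain z, so the two alternatives are not disjoint — LL(1) conflict.

Yes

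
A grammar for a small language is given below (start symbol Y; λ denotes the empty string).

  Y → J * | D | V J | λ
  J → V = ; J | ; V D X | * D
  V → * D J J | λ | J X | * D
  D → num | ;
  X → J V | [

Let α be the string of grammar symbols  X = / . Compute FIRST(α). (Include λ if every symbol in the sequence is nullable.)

Add FIRST(X) = { *, ;, =, [ }; X is not nullable, stop.

{ *, ;, =, [ }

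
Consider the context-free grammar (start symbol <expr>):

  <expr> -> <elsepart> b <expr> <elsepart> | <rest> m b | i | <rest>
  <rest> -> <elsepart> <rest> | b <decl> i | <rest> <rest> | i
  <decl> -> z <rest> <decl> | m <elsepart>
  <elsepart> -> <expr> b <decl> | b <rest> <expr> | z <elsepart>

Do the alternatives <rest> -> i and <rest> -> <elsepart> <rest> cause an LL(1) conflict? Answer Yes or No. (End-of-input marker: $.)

Yes

FIRST(i) = { i } and FIRST(<elsepart> <rest>) = { b, i, z }.
Both contain i, so the two alternatives are not disjoint — LL(1) conflict.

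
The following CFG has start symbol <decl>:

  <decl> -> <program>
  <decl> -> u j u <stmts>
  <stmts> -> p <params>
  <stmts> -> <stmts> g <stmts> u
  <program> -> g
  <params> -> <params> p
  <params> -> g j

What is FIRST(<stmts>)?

{ p }

<stmts> -> p <params> contributes {p}.
From <stmts> -> <stmts> g <stmts> u: add FIRST(<stmts>) = { p }.
Union: FIRST(<stmts>) = { p }.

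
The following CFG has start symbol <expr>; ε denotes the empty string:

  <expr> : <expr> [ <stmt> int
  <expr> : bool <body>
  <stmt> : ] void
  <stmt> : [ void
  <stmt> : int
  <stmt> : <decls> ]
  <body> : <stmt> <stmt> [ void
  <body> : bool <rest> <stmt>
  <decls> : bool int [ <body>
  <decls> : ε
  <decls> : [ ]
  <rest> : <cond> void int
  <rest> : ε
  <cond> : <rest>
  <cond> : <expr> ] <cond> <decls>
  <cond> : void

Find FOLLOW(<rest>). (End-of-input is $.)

{ [, ], bool, int, void }

In <body> : bool <rest> <stmt>: add FIRST(<stmt>) = { [, ], bool, int }.
In <cond> : <rest>: <rest> is at the end, add FOLLOW(<cond>) = { [, bool, void }.
Union: FOLLOW(<rest>) = { [, ], bool, int, void }.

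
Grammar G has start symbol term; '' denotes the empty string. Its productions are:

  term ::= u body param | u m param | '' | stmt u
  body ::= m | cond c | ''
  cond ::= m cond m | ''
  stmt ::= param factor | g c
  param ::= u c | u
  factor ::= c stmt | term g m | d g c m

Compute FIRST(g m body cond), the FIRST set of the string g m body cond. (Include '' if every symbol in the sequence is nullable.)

{ g }

g is a terminal; add {g} and stop.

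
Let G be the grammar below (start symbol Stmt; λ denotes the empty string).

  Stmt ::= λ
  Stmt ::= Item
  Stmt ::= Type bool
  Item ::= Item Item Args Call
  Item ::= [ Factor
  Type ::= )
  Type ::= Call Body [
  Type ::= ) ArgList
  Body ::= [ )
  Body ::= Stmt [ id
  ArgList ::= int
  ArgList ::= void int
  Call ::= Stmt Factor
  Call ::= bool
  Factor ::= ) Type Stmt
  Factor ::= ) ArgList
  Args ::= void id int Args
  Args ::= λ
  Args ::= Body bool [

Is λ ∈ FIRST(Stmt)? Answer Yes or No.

Yes

Stmt has an λ-production, so Stmt ⇒ λ.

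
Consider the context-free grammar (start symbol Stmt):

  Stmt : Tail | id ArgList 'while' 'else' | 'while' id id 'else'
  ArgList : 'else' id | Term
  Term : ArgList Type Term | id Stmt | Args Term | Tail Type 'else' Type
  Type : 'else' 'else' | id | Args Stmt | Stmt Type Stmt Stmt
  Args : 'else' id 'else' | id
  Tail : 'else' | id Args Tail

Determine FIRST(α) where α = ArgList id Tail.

Add FIRST(ArgList) = { 'else', id }; ArgList is not nullable, stop.

{ 'else', id }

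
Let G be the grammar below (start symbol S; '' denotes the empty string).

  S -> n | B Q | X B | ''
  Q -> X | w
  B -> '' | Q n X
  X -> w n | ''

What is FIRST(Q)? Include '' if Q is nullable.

{ w, '' }

From Q -> X: add FIRST(X) = { w, '' } (including '' since X is nullable).
Q -> w contributes {w}.
Union: FIRST(Q) = { w, '' }.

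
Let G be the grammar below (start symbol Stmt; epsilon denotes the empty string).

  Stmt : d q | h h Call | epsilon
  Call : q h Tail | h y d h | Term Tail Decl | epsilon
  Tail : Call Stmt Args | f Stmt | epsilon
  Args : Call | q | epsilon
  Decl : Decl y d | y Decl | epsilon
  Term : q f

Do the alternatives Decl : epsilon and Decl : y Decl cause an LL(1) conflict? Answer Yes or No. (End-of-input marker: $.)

Yes

FIRST(epsilon) = { epsilon } and FIRST(y Decl) = { y }.
The first alternative is nullable and FOLLOW(Decl) = { $, d, h, q, y } shares y with FIRST of the second — conflict.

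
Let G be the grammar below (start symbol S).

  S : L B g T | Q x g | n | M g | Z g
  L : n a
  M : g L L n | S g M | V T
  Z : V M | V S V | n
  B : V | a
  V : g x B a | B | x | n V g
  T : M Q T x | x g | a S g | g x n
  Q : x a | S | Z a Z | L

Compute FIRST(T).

From T : M Q T x: add FIRST(M) = { a, g, n, x }.
T : x g contributes {x}.
T : a S g contributes {a}.
T : g x n contributes {g}.
Union: FIRST(T) = { a, g, n, x }.

{ a, g, n, x }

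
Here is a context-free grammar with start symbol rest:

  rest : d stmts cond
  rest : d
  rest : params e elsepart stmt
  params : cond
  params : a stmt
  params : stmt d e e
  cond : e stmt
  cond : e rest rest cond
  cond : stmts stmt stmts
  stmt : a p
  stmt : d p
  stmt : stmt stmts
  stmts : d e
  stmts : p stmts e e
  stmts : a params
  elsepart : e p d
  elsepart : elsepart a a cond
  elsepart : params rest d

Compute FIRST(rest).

rest : d stmts cond contributes {d}.
rest : d contributes {d}.
From rest : params e elsepart stmt: add FIRST(params) = { a, d, e, p }.
Union: FIRST(rest) = { a, d, e, p }.

{ a, d, e, p }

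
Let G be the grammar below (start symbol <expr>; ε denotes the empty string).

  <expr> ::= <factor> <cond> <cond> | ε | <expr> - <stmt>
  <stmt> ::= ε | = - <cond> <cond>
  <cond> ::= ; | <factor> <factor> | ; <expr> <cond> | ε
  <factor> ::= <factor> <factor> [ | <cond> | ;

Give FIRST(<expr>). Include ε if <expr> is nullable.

From <expr> ::= <factor> <cond> <cond>: <factor>, <cond>, <cond> nullable, take FIRST(<factor>) ∪ FIRST(<cond>) ∪ FIRST(<cond>) = { ;, [ }; also ε since the whole RHS is nullable.
<expr> ::= ε contributes ε.
From <expr> ::= <expr> - <stmt>: <expr> nullable, take FIRST(<expr>) ∪ {-} = { -, ;, [ }.
Union: FIRST(<expr>) = { -, ;, [, ε }.

{ -, ;, [, ε }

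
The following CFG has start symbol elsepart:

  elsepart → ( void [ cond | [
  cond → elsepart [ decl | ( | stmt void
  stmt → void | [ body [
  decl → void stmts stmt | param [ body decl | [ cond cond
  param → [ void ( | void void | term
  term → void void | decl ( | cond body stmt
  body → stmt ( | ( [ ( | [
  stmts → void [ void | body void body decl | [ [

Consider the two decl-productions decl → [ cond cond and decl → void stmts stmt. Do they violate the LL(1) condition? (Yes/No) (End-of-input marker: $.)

No

FIRST([ cond cond) = { [ } and FIRST(void stmts stmt) = { void }.
The FIRST sets are disjoint and neither alternative is nullable — no conflict.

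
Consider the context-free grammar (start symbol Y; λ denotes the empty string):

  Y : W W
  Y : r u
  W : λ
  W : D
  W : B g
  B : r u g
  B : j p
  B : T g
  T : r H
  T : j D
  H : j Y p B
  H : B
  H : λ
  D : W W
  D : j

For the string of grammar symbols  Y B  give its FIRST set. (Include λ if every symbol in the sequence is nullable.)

{ j, r }

Add FIRST(Y)\{λ} = { j, r }; Y is nullable, continue.
Add FIRST(B) = { j, r }; B is not nullable, stop.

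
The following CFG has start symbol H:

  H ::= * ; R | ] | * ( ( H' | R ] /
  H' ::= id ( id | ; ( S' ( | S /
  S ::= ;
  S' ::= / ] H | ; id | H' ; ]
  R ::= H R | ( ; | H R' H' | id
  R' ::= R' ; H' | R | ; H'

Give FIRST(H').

H' ::= id ( id contributes {id}.
H' ::= ; ( S' ( contributes {;}.
From H' ::= S /: add FIRST(S) = { ; }.
Union: FIRST(H') = { ;, id }.

{ ;, id }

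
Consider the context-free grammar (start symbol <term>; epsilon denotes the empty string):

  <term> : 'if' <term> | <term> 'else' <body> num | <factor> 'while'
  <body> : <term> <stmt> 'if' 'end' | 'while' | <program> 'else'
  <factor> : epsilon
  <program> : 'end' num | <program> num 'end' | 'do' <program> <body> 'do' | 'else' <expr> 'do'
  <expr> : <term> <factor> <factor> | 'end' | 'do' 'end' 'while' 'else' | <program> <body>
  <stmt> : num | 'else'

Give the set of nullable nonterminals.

{ <factor> }

Directly nullable (have an epsilon-production): <factor>.
No other nonterminal has a production whose RHS symbols are all nullable.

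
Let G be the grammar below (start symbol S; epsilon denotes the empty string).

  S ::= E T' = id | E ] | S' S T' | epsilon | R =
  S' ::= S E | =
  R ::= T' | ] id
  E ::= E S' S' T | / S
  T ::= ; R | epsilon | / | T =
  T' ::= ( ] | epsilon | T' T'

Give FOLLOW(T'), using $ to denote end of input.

{ $, (, /, ;, =, ] }

In S ::= E T' = id: add FIRST(= id) = { = }.
In S ::= S' S T': T' is at the end, add FOLLOW(S) = { $, (, /, ;, =, ] }.
In R ::= T': T' is at the end, add FOLLOW(R) = { $, (, /, ;, =, ] }.
In T' ::= T' T': add FIRST(T')\{epsilon} = { ( }.
  Since T' is nullable, also add FOLLOW(T') = { $, (, /, ;, =, ] }.
In T' ::= T' T': T' is at the end, add FOLLOW(T') = { $, (, /, ;, =, ] }.
Union: FOLLOW(T') = { $, (, /, ;, =, ] }.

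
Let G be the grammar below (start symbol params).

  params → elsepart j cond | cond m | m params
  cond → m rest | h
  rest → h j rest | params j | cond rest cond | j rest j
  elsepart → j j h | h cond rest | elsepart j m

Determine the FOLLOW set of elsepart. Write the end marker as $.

{ j }

In params → elsepart j cond: add FIRST(j cond) = { j }.
In elsepart → elsepart j m: add FIRST(j m) = { j }.
Union: FOLLOW(elsepart) = { j }.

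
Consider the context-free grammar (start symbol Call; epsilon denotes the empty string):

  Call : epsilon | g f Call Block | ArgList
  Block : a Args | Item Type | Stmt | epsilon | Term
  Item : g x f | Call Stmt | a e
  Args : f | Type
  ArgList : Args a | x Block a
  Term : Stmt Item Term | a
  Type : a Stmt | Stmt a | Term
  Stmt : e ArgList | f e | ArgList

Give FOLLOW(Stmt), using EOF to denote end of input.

In Block : Stmt: Stmt is at the end, add FOLLOW(Block) = { EOF, a, e, f, g, x }.
In Item : Call Stmt: Stmt is at the end, add FOLLOW(Item) = { a, e, f, x }.
In Term : Stmt Item Term: add FIRST(Item Term) = { a, e, f, g, x }.
In Type : a Stmt: Stmt is at the end, add FOLLOW(Type) = { EOF, a, e, f, g, x }.
In Type : Stmt a: add FIRST(a) = { a }.
Union: FOLLOW(Stmt) = { EOF, a, e, f, g, x }.

{ EOF, a, e, f, g, x }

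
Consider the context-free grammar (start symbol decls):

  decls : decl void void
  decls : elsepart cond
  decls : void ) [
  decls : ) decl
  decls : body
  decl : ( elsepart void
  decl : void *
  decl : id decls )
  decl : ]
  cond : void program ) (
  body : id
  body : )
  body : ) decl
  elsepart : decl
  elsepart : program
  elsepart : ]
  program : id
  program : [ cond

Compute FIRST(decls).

{ (, ), [, ], id, void }

From decls : decl void void: add FIRST(decl) = { (, ], id, void }.
From decls : elsepart cond: add FIRST(elsepart) = { (, [, ], id, void }.
decls : void ) [ contributes {void}.
decls : ) decl contributes {)}.
From decls : body: add FIRST(body) = { ), id }.
Union: FIRST(decls) = { (, ), [, ], id, void }.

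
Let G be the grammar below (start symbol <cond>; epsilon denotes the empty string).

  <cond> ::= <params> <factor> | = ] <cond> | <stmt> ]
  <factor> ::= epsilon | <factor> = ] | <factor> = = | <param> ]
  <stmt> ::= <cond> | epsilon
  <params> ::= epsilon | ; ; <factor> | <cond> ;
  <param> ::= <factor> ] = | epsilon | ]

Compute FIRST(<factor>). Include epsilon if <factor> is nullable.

<factor> ::= epsilon contributes epsilon.
From <factor> ::= <factor> = ]: <factor> nullable, take FIRST(<factor>) ∪ {=} = { =, ] }.
From <factor> ::= <factor> = =: <factor> nullable, take FIRST(<factor>) ∪ {=} = { =, ] }.
From <factor> ::= <param> ]: <param> nullable, take FIRST(<param>) ∪ {]} = { =, ] }.
Union: FIRST(<factor>) = { =, ], epsilon }.

{ =, ], epsilon }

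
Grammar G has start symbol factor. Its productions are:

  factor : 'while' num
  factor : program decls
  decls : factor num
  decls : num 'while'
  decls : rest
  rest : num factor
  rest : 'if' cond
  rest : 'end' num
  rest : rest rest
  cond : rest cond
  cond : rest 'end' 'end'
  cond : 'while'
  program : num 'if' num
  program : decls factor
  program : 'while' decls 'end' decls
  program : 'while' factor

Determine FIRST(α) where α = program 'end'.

{ 'end', 'if', 'while', num }

Add FIRST(program) = { 'end', 'if', 'while', num }; program is not nullable, stop.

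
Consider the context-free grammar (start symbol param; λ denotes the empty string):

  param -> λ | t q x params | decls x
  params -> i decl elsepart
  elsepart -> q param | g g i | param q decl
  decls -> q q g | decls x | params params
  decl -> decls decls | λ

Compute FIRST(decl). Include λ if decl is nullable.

From decl -> decls decls: add FIRST(decls) = { i, q }.
decl -> λ contributes λ.
Union: FIRST(decl) = { i, q, λ }.

{ i, q, λ }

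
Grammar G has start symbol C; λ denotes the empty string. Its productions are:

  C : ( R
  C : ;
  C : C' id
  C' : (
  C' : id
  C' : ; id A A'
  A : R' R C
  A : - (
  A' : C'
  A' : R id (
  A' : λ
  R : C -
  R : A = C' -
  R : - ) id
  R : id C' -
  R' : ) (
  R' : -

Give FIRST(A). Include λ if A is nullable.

From A : R' R C: add FIRST(R') = { ), - }.
A : - ( contributes {-}.
Union: FIRST(A) = { ), - }.

{ ), - }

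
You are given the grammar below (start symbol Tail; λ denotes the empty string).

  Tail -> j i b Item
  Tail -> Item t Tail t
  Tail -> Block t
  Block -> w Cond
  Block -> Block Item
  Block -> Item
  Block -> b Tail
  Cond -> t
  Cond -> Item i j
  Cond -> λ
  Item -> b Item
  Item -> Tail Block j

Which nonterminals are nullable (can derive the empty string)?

Directly nullable (have an λ-production): Cond.
No other nonterminal has a production whose RHS symbols are all nullable.

{ Cond }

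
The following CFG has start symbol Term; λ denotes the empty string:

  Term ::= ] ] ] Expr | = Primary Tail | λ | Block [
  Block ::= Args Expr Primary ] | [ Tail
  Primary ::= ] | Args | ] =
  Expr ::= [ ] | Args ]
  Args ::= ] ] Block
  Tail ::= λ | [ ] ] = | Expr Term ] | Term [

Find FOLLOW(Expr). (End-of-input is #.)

{ #, =, [, ] }

In Term ::= ] ] ] Expr: Expr is at the end, add FOLLOW(Term) = { #, [, ] }.
In Block ::= Args Expr Primary ]: add FIRST(Primary ]) = { ] }.
In Tail ::= Expr Term ]: add FIRST(Term ]) = { =, [, ] }.
Union: FOLLOW(Expr) = { #, =, [, ] }.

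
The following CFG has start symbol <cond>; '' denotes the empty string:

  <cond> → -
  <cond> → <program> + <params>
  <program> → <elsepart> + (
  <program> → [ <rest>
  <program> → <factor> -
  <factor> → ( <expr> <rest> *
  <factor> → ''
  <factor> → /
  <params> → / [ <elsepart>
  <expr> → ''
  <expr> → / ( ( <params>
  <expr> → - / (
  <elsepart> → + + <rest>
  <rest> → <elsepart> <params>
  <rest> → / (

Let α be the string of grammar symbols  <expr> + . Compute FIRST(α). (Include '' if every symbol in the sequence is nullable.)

{ +, -, / }

Add FIRST(<expr>)\{''} = { -, / }; <expr> is nullable, continue.
+ is a terminal; add {+} and stop.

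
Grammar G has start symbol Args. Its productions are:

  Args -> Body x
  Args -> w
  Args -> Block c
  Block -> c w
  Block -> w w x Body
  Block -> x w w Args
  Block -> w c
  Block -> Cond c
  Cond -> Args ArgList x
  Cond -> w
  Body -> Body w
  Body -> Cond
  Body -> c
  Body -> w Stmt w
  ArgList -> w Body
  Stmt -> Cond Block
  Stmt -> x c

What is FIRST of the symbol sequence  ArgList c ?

{ w }

Add FIRST(ArgList) = { w }; ArgList is not nullable, stop.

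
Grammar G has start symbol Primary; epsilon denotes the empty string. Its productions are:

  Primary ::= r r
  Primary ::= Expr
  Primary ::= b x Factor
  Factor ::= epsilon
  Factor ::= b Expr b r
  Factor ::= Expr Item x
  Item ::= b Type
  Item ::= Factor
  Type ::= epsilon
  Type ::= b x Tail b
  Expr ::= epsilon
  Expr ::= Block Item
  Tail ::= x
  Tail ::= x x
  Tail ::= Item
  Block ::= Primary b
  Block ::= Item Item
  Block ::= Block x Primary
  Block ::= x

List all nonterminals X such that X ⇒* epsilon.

Directly nullable (have an epsilon-production): Factor, Type, Expr.
Tail ::= Item with every symbol nullable, so Tail is nullable.
Block ::= Item Item with every symbol nullable, so Block is nullable.
Primary ::= Expr with every symbol nullable, so Primary is nullable.
Item ::= Factor with every symbol nullable, so Item is nullable.

{ Block, Expr, Factor, Item, Primary, Tail, Type }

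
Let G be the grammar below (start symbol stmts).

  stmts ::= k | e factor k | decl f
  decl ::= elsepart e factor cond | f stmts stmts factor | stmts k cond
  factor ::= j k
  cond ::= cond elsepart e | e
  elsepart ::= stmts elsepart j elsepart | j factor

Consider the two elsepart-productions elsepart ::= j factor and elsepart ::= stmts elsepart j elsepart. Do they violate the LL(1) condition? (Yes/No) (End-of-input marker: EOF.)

FIRST(j factor) = { j } and FIRST(stmts elsepart j elsepart) = { e, f, j, k }.
Both contain j, so the two alternatives are not disjoint — LL(1) conflict.

Yes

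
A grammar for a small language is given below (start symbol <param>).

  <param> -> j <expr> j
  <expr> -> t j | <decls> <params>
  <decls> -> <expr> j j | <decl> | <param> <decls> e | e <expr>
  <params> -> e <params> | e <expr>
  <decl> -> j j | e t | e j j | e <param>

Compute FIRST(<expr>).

<expr> -> t j contributes {t}.
From <expr> -> <decls> <params>: add FIRST(<decls>) = { e, j, t }.
Union: FIRST(<expr>) = { e, j, t }.

{ e, j, t }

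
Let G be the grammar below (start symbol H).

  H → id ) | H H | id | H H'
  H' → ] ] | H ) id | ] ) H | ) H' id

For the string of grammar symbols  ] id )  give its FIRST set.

] is a terminal; add {]} and stop.

{ ] }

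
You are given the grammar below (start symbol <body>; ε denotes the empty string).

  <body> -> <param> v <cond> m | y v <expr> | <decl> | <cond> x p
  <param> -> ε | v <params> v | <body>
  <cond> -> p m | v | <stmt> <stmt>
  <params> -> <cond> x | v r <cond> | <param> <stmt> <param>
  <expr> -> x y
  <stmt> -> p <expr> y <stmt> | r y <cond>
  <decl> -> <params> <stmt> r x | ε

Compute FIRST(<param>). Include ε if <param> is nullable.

{ p, r, v, y, ε }

<param> -> ε contributes ε.
<param> -> v <params> v contributes {v}.
From <param> -> <body>: add FIRST(<body>) = { p, r, v, y, ε } (including ε since <body> is nullable).
Union: FIRST(<param>) = { p, r, v, y, ε }.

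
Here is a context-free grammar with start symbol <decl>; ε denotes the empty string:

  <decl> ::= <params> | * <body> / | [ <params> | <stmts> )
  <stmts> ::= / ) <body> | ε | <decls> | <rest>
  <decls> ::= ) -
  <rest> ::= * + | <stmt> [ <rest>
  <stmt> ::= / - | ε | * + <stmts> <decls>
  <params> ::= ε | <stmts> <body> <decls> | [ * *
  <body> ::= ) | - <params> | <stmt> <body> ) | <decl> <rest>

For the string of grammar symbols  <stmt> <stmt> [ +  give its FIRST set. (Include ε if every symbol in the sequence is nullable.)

{ *, /, [ }

Add FIRST(<stmt>)\{ε} = { *, / }; <stmt> is nullable, continue.
Add FIRST(<stmt>)\{ε} = { *, / }; <stmt> is nullable, continue.
[ is a terminal; add {[} and stop.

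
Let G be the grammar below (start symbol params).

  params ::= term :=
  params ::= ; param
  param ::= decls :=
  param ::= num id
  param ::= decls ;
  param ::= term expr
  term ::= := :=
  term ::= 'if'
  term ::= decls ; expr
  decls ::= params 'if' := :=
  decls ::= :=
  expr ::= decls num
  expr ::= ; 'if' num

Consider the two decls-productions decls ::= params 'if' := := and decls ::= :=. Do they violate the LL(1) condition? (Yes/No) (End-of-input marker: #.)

FIRST(params 'if' := :=) = { 'if', :=, ; } and FIRST(:=) = { := }.
Both contain :=, so the two alternatives are not disjoint — LL(1) conflict.

Yes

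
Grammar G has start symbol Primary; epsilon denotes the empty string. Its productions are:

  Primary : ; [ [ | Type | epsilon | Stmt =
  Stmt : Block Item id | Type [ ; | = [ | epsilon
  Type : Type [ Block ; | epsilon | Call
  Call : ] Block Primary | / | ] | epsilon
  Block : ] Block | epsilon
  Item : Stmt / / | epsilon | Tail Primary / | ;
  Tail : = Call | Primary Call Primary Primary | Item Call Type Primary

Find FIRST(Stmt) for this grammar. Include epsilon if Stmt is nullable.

From Stmt : Block Item id: Block, Item nullable, take FIRST(Block) ∪ FIRST(Item) ∪ {id} = { /, ;, =, [, ], id }.
From Stmt : Type [ ;: Type nullable, take FIRST(Type) ∪ {[} = { /, [, ] }.
Stmt : = [ contributes {=}.
Stmt : epsilon contributes epsilon.
Union: FIRST(Stmt) = { /, ;, =, [, ], id, epsilon }.

{ /, ;, =, [, ], id, epsilon }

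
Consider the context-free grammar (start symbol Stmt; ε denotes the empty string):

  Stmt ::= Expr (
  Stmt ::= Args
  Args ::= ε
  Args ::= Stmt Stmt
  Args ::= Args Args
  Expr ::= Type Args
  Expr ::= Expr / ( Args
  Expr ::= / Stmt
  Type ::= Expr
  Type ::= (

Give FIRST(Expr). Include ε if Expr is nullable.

From Expr ::= Type Args: add FIRST(Type) = { (, / }.
From Expr ::= Expr / ( Args: add FIRST(Expr) = { (, / }.
Expr ::= / Stmt contributes {/}.
Union: FIRST(Expr) = { (, / }.

{ (, / }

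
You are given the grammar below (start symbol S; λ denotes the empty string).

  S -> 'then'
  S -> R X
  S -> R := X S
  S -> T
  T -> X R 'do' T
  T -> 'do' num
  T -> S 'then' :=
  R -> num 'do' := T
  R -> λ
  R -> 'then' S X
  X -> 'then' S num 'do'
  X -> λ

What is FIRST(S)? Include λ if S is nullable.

S -> 'then' contributes {'then'}.
From S -> R X: R, X nullable, take FIRST(R) ∪ FIRST(X) = { 'then', num }; also λ since the whole RHS is nullable.
From S -> R := X S: R nullable, take FIRST(R) ∪ {:=} = { 'then', :=, num }.
From S -> T: add FIRST(T) = { 'do', 'then', :=, num }.
Union: FIRST(S) = { 'do', 'then', :=, num, λ }.

{ 'do', 'then', :=, num, λ }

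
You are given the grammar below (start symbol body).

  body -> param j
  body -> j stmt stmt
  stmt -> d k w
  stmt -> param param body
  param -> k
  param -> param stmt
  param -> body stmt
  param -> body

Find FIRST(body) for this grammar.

From body -> param j: add FIRST(param) = { j, k }.
body -> j stmt stmt contributes {j}.
Union: FIRST(body) = { j, k }.

{ j, k }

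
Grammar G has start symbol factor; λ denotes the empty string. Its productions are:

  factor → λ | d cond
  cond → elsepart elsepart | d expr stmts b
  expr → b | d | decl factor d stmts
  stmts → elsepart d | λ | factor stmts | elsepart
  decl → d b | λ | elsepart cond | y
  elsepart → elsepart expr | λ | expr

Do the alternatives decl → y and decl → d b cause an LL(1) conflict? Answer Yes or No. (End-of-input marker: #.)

No

FIRST(y) = { y } and FIRST(d b) = { d }.
The FIRST sets are disjoint and neither alternative is nullable — no conflict.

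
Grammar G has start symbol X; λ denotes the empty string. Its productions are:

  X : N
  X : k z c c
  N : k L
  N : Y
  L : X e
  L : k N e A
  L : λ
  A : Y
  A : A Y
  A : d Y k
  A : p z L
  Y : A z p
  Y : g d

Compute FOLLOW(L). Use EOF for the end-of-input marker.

In N : k L: L is at the end, add FOLLOW(N) = { EOF, e }.
In A : p z L: L is at the end, add FOLLOW(A) = { EOF, d, e, g, p, z }.
Union: FOLLOW(L) = { EOF, d, e, g, p, z }.

{ EOF, d, e, g, p, z }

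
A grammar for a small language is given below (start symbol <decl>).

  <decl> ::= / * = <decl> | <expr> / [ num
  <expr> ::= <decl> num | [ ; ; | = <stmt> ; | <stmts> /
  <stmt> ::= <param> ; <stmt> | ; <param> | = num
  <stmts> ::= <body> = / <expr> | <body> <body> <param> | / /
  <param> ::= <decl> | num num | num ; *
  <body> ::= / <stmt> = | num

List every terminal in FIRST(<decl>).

<decl> ::= / * = <decl> contributes {/}.
From <decl> ::= <expr> / [ num: add FIRST(<expr>) = { /, =, [, num }.
Union: FIRST(<decl>) = { /, =, [, num }.

{ /, =, [, num }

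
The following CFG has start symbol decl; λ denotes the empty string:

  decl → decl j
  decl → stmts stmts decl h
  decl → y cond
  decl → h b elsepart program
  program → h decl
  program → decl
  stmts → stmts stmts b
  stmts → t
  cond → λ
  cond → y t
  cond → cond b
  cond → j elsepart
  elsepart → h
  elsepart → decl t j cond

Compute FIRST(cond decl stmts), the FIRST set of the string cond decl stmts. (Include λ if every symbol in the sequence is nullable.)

{ b, h, j, t, y }

Add FIRST(cond)\{λ} = { b, j, y }; cond is nullable, continue.
Add FIRST(decl) = { h, t, y }; decl is not nullable, stop.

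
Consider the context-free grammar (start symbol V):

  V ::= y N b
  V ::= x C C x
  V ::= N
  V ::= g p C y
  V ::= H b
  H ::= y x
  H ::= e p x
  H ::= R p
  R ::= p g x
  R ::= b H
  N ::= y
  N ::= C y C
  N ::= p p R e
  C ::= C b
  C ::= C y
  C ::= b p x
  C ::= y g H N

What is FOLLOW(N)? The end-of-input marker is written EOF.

In V ::= y N b: add FIRST(b) = { b }.
In V ::= N: N is at the end, add FOLLOW(V) = { EOF }.
In C ::= y g H N: N is at the end, add FOLLOW(C) = { EOF, b, x, y }.
Union: FOLLOW(N) = { EOF, b, x, y }.

{ EOF, b, x, y }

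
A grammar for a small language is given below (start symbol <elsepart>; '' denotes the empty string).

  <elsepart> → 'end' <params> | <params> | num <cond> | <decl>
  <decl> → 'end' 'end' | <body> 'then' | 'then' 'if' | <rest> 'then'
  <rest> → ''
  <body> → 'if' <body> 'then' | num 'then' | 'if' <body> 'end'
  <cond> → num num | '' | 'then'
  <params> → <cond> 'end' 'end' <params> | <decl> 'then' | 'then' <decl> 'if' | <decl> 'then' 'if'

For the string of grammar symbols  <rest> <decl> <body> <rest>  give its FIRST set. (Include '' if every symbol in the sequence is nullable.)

Add FIRST(<rest>)\{''} = {  }; <rest> is nullable, continue.
Add FIRST(<decl>) = { 'end', 'if', 'then', num }; <decl> is not nullable, stop.

{ 'end', 'if', 'then', num }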